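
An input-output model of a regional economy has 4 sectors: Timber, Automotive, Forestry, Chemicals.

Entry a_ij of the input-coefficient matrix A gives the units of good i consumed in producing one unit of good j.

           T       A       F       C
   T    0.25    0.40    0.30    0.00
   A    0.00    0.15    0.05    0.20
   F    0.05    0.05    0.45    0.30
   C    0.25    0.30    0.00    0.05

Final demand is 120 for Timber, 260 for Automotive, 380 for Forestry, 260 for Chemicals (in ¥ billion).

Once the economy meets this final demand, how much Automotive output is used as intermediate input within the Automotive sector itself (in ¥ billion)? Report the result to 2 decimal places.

I − A =
  [   0.75    -0.40    -0.30     0.00]
  [   0.00     0.85    -0.05    -0.20]
  [  -0.05    -0.05     0.55    -0.30]
  [  -0.25    -0.30     0.00     0.95]
Compute the cofactors C_ij = (−1)^(i+j)·(3×3 minor ij) of I−A; the adjugate is their transpose:
adj(I−A) = Cᵀ =
  [ 0.404250   0.250250   0.243250   0.129500]
  [ 0.033625   0.355125   0.050625   0.090750]
  [ 0.103625   0.152125   0.540625   0.202750]
  [ 0.117000   0.178000   0.080000   0.335000]
det(I−A) = Σ_j (I−A)_1j·C_1j = (0.75)(0.404250) + (-0.40)(0.033625) + (-0.30)(0.103625) + (0.00)(0.117000) = 0.25865
(I − A)⁻¹ = adj(I−A) / det(I−A) ≈
  [   1.5629     0.9675     0.9405     0.5007]
  [   0.1300     1.3730     0.1957     0.3509]
  [   0.4006     0.5882     2.0902     0.7839]
  [   0.4523     0.6882     0.3093     1.2952]
First solve x = (I − A)⁻¹ d = adj(I−A)·d / det(I−A); in particular x_A = (0.033625·120 + 0.355125·260 + 0.050625·380 + 0.090750·260) / 0.25865 = 139.20 / 0.25865 ≈ 538.1790.
Intermediate flow from A to A: z_AA = a_AA · x_A = 0.15 × 139.20 / 0.25865 = 20.88 / 0.25865 ≈ 80.73.

z_AA = 80.73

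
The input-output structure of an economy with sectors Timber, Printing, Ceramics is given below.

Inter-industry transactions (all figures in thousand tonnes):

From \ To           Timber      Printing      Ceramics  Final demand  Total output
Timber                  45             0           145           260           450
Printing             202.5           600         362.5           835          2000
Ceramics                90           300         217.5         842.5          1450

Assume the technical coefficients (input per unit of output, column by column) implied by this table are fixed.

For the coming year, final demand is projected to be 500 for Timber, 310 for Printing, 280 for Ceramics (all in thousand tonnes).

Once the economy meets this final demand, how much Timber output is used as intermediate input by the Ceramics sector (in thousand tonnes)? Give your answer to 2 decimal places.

z_13 = 66.94

Technical coefficients a_ij = z_ij / X_j:
  a_11 = 45/450 = 0.10, a_21 = 202.5/450 = 0.45, a_31 = 90/450 = 0.20
  a_12 = 0/2000 = 0.00, a_22 = 600/2000 = 0.30, a_32 = 300/2000 = 0.15
  a_13 = 145/1450 = 0.10, a_23 = 362.5/1450 = 0.25, a_33 = 217.5/1450 = 0.15
I − A =
  [   0.90     0.00    -0.10]
  [  -0.45     0.70    -0.25]
  [  -0.20    -0.15     0.85]
Cofactors of I−A, C_ij = (−1)^(i+j)·(minor ij) (rows/columns in the sector order above):
  C_11 = (0.70)(0.85) − (-0.25)(-0.15) = 0.5575
  C_12 = −[(-0.45)(0.85) − (-0.25)(-0.20)] = 0.4325
  C_13 = (-0.45)(-0.15) − (0.70)(-0.20) = 0.2075
  C_21 = −[(0.00)(0.85) − (-0.10)(-0.15)] = 0.0150
  C_22 = (0.90)(0.85) − (-0.10)(-0.20) = 0.7450
  C_23 = −[(0.90)(-0.15) − (0.00)(-0.20)] = 0.1350
  C_31 = (0.00)(-0.25) − (-0.10)(0.70) = 0.0700
  C_32 = −[(0.90)(-0.25) − (-0.10)(-0.45)] = 0.2700
  C_33 = (0.90)(0.70) − (0.00)(-0.45) = 0.6300
det(I−A) = Σ_j (I−A)_1j·C_1j = (0.90)(0.5575) + (0.00)(0.4325) + (-0.10)(0.2075) = 0.4810
adj(I−A) = Cᵀ =
  [ 0.5575   0.0150   0.0700]
  [ 0.4325   0.7450   0.2700]
  [ 0.2075   0.1350   0.6300]
(I − A)⁻¹ = adj(I−A) / det(I−A) ≈
  [   1.1590     0.0312     0.1455]
  [   0.8992     1.5489     0.5613]
  [   0.4314     0.2807     1.3098]
First solve x = (I − A)⁻¹ d = adj(I−A)·d / det(I−A); in particular x_3 = (0.2075·500 + 0.1350·310 + 0.6300·280) / 0.4810 = 322.00 / 0.4810 ≈ 669.4387.
Intermediate flow from 1 to 3: z_13 = a_13 · x_3 = 0.10 × 322.00 / 0.4810 = 32.20 / 0.4810 ≈ 66.94.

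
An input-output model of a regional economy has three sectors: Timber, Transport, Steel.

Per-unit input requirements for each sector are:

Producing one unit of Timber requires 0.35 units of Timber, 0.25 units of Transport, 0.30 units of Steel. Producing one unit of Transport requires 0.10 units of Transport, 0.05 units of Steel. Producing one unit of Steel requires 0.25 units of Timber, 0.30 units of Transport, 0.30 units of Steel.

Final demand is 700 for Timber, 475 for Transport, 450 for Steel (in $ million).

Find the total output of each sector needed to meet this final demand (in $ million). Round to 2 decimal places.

I − A =
  [   0.65     0.00    -0.25]
  [  -0.25     0.90    -0.30]
  [  -0.30    -0.05     0.70]
Cofactors of I−A, C_ij = (−1)^(i+j)·(minor ij) (rows/columns in the sector order above):
  C_11 = (0.90)(0.70) − (-0.30)(-0.05) = 0.6150
  C_12 = −[(-0.25)(0.70) − (-0.30)(-0.30)] = 0.2650
  C_13 = (-0.25)(-0.05) − (0.90)(-0.30) = 0.2825
  C_21 = −[(0.00)(0.70) − (-0.25)(-0.05)] = 0.0125
  C_22 = (0.65)(0.70) − (-0.25)(-0.30) = 0.3800
  C_23 = −[(0.65)(-0.05) − (0.00)(-0.30)] = 0.0325
  C_31 = (0.00)(-0.30) − (-0.25)(0.90) = 0.2250
  C_32 = −[(0.65)(-0.30) − (-0.25)(-0.25)] = 0.2575
  C_33 = (0.65)(0.90) − (0.00)(-0.25) = 0.5850
det(I−A) = Σ_j (I−A)_1j·C_1j = (0.65)(0.6150) + (0.00)(0.2650) + (-0.25)(0.2825) = 0.329125
adj(I−A) = Cᵀ =
  [ 0.6150   0.0125   0.2250]
  [ 0.2650   0.3800   0.2575]
  [ 0.2825   0.0325   0.5850]
(I − A)⁻¹ = adj(I−A) / det(I−A) ≈
  [   1.8686     0.0380     0.6836]
  [   0.8052     1.1546     0.7824]
  [   0.8583     0.0987     1.7774]
x = (I − A)⁻¹ d = adj(I−A)·d / det(I−A), with det(I−A) = 0.329125:
  x_1 = (0.6150·700 + 0.0125·475 + 0.2250·450) / 0.329125 = 537.6875 / 0.329125 ≈ 1633.69
  x_2 = (0.2650·700 + 0.3800·475 + 0.2575·450) / 0.329125 = 481.875 / 0.329125 ≈ 1464.11
  x_3 = (0.2825·700 + 0.0325·475 + 0.5850·450) / 0.329125 = 476.4375 / 0.329125 ≈ 1447.59

x_1 = 1633.69, x_2 = 1464.11, x_3 = 1447.59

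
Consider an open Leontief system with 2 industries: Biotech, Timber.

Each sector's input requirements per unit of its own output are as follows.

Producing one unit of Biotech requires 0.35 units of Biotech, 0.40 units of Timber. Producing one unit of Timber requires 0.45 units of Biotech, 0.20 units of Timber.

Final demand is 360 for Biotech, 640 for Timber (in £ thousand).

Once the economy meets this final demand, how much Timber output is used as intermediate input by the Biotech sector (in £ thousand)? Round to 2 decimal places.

I − A =
  [   0.65    -0.45]
  [  -0.40     0.80]
det(I−A) = (0.65)(0.80) − (-0.45)(-0.40) = 0.3400
adj(I−A) = [[0.80, 0.45], [0.40, 0.65]]
(I − A)⁻¹ = adj(I−A) / det(I−A) ≈
  [   2.3529     1.3235]
  [   1.1765     1.9118]
First solve x = (I − A)⁻¹ d = adj(I−A)·d / det(I−A); in particular x_B = (0.80·360 + 0.45·640) / 0.3400 = 576.00 / 0.3400 ≈ 1694.1176.
Intermediate flow from T to B: z_TB = a_TB · x_B = 0.40 × 576.00 / 0.3400 = 230.40 / 0.3400 ≈ 677.65.

z_TB = 677.65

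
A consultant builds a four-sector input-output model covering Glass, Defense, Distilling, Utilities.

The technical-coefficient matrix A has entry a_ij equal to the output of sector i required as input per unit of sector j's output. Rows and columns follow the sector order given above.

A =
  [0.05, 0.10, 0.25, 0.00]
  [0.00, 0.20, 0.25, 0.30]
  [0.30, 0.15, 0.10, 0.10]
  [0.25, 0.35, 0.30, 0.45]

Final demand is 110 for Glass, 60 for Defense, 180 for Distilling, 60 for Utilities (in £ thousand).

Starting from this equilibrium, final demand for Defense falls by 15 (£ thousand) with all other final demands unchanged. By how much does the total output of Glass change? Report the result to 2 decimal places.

Δx_1 = -6.48

I − A =
  [   0.95    -0.10    -0.25     0.00]
  [   0.00     0.80    -0.25    -0.30]
  [  -0.30    -0.15     0.90    -0.10]
  [  -0.25    -0.35    -0.30     0.55]
Compute the cofactors C_ij = (−1)^(i+j)·(3×3 minor ij) of I−A; the adjugate is their transpose:
adj(I−A) = Cᵀ =
  [ 0.234625   0.075875   0.106500   0.060750]
  [ 0.142000   0.394250   0.234875   0.257750]
  [ 0.131750   0.130625   0.310750   0.127750]
  [ 0.268875   0.356625   0.367375   0.580875]
det(I−A) = Σ_j (I−A)_1j·C_1j = (0.95)(0.234625) + (-0.10)(0.142000) + (-0.25)(0.131750) + (0.00)(0.268875) = 0.17575625
(I − A)⁻¹ = adj(I−A) / det(I−A) ≈
  [   1.3349     0.4317     0.6060     0.3456]
  [   0.8079     2.2432     1.3364     1.4665]
  [   0.7496     0.7432     1.7681     0.7269]
  [   1.5298     2.0291     2.0903     3.3050]
Δx = (I − A)⁻¹ Δd with Δd having -15 in the Defense component and 0 elsewhere.
So Δx_1 = L_12 · (-15), where L_12 = adj(I−A)_12 / det(I−A) = 0.075875 / 0.17575625.
Δx_1 = 0.075875 × (-15) / 0.17575625 = -1.138125 / 0.17575625 ≈ -6.48.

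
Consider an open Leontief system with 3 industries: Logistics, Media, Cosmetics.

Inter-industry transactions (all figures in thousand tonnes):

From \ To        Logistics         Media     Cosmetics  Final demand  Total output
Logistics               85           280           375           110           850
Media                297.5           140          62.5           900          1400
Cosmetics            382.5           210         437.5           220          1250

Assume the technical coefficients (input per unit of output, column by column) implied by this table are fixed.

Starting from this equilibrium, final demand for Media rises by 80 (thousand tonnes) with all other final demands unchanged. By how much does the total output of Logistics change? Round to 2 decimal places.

Δx_1 = 42.11

Technical coefficients a_ij = z_ij / X_j:
  a_11 = 85/850 = 0.10, a_21 = 297.5/850 = 0.35, a_31 = 382.5/850 = 0.45
  a_12 = 280/1400 = 0.20, a_22 = 140/1400 = 0.10, a_32 = 210/1400 = 0.15
  a_13 = 375/1250 = 0.30, a_23 = 62.5/1250 = 0.05, a_33 = 437.5/1250 = 0.35
I − A =
  [   0.90    -0.20    -0.30]
  [  -0.35     0.90    -0.05]
  [  -0.45    -0.15     0.65]
Cofactors of I−A, C_ij = (−1)^(i+j)·(minor ij) (rows/columns in the sector order above):
  C_11 = (0.90)(0.65) − (-0.05)(-0.15) = 0.5775
  C_12 = −[(-0.35)(0.65) − (-0.05)(-0.45)] = 0.2500
  C_13 = (-0.35)(-0.15) − (0.90)(-0.45) = 0.4575
  C_21 = −[(-0.20)(0.65) − (-0.30)(-0.15)] = 0.1750
  C_22 = (0.90)(0.65) − (-0.30)(-0.45) = 0.4500
  C_23 = −[(0.90)(-0.15) − (-0.20)(-0.45)] = 0.2250
  C_31 = (-0.20)(-0.05) − (-0.30)(0.90) = 0.2800
  C_32 = −[(0.90)(-0.05) − (-0.30)(-0.35)] = 0.1500
  C_33 = (0.90)(0.90) − (-0.20)(-0.35) = 0.7400
det(I−A) = Σ_j (I−A)_1j·C_1j = (0.90)(0.5775) + (-0.20)(0.2500) + (-0.30)(0.4575) = 0.3325
adj(I−A) = Cᵀ =
  [ 0.5775   0.1750   0.2800]
  [ 0.2500   0.4500   0.1500]
  [ 0.4575   0.2250   0.7400]
(I − A)⁻¹ = adj(I−A) / det(I−A) ≈
  [   1.7368     0.5263     0.8421]
  [   0.7519     1.3534     0.4511]
  [   1.3759     0.6767     2.2256]
Δx = (I − A)⁻¹ Δd with Δd having +80 in the Media component and 0 elsewhere.
So Δx_1 = L_12 · (+80), where L_12 = adj(I−A)_12 / det(I−A) = 0.1750 / 0.3325.
Δx_1 = 0.1750 × (+80) / 0.3325 = 14.00 / 0.3325 ≈ 42.11.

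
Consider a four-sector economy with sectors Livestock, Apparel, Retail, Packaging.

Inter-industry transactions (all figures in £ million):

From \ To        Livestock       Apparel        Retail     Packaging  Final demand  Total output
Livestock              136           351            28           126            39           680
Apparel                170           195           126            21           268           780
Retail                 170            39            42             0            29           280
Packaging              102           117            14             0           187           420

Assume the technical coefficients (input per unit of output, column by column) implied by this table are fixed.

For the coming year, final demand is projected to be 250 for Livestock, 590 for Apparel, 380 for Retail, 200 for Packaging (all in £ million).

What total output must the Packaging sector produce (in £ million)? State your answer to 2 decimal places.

x_P = 906.10

Technical coefficients a_ij = z_ij / X_j:
  a_LL = 136/680 = 0.20, a_AL = 170/680 = 0.25, a_RL = 170/680 = 0.25, a_PL = 102/680 = 0.15
  a_LA = 351/780 = 0.45, a_AA = 195/780 = 0.25, a_RA = 39/780 = 0.05, a_PA = 117/780 = 0.15
  a_LR = 28/280 = 0.10, a_AR = 126/280 = 0.45, a_RR = 42/280 = 0.15, a_PR = 14/280 = 0.05
  a_LP = 126/420 = 0.30, a_AP = 21/420 = 0.05, a_RP = 0/420 = 0.00, a_PP = 0/420 = 0.00
I − A =
  [   0.80    -0.45    -0.10    -0.30]
  [  -0.25     0.75    -0.45    -0.05]
  [  -0.25    -0.05     0.85     0.00]
  [  -0.15    -0.15    -0.05     1.00]
Compute the cofactors C_ij = (−1)^(i+j)·(3×3 minor ij) of I−A; the adjugate is their transpose:
adj(I−A) = Cᵀ =
  [ 0.608500   0.426500   0.309375   0.203875]
  [ 0.332000   0.613000   0.371250   0.130250]
  [ 0.198500   0.161500   0.433125   0.067625]
  [ 0.151000   0.164000   0.123750   0.325750]
det(I−A) = Σ_j (I−A)_1j·C_1j = (0.80)(0.608500) + (-0.45)(0.332000) + (-0.10)(0.198500) + (-0.30)(0.151000) = 0.27225
(I − A)⁻¹ = adj(I−A) / det(I−A) ≈
  [   2.2351     1.5666     1.1364     0.7489]
  [   1.2195     2.2516     1.3636     0.4784]
  [   0.7291     0.5932     1.5909     0.2484]
  [   0.5546     0.6024     0.4545     1.1965]
x = (I − A)⁻¹ d = adj(I−A)·d / det(I−A), with det(I−A) = 0.27225:
  x_L = (0.608500·250 + 0.426500·590 + 0.309375·380 + 0.203875·200) / 0.27225 = 562.0975 / 0.27225 ≈ 2064.64
  x_A = (0.332000·250 + 0.613000·590 + 0.371250·380 + 0.130250·200) / 0.27225 = 611.795 / 0.27225 ≈ 2247.18
  x_R = (0.198500·250 + 0.161500·590 + 0.433125·380 + 0.067625·200) / 0.27225 = 323.0225 / 0.27225 ≈ 1186.49
  x_P = (0.151000·250 + 0.164000·590 + 0.123750·380 + 0.325750·200) / 0.27225 = 246.685 / 0.27225 ≈ 906.10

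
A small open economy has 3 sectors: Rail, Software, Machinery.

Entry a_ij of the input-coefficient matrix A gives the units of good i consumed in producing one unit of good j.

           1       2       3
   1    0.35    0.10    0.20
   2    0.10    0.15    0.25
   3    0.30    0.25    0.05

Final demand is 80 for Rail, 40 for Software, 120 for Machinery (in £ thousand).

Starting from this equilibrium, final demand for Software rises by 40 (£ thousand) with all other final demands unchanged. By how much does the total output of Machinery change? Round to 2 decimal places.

I − A =
  [   0.65    -0.10    -0.20]
  [  -0.10     0.85    -0.25]
  [  -0.30    -0.25     0.95]
Cofactors of I−A, C_ij = (−1)^(i+j)·(minor ij) (rows/columns in the sector order above):
  C_11 = (0.85)(0.95) − (-0.25)(-0.25) = 0.7450
  C_12 = −[(-0.10)(0.95) − (-0.25)(-0.30)] = 0.1700
  C_13 = (-0.10)(-0.25) − (0.85)(-0.30) = 0.2800
  C_21 = −[(-0.10)(0.95) − (-0.20)(-0.25)] = 0.1450
  C_22 = (0.65)(0.95) − (-0.20)(-0.30) = 0.5575
  C_23 = −[(0.65)(-0.25) − (-0.10)(-0.30)] = 0.1925
  C_31 = (-0.10)(-0.25) − (-0.20)(0.85) = 0.1950
  C_32 = −[(0.65)(-0.25) − (-0.20)(-0.10)] = 0.1825
  C_33 = (0.65)(0.85) − (-0.10)(-0.10) = 0.5425
det(I−A) = Σ_j (I−A)_1j·C_1j = (0.65)(0.7450) + (-0.10)(0.1700) + (-0.20)(0.2800) = 0.41125
adj(I−A) = Cᵀ =
  [ 0.7450   0.1450   0.1950]
  [ 0.1700   0.5575   0.1825]
  [ 0.2800   0.1925   0.5425]
(I − A)⁻¹ = adj(I−A) / det(I−A) ≈
  [   1.8116     0.3526     0.4742]
  [   0.4134     1.3556     0.4438]
  [   0.6809     0.4681     1.3191]
Δx = (I − A)⁻¹ Δd with Δd having +40 in the Software component and 0 elsewhere.
So Δx_3 = L_32 · (+40), where L_32 = adj(I−A)_32 / det(I−A) = 0.1925 / 0.41125.
Δx_3 = 0.1925 × (+40) / 0.41125 = 7.70 / 0.41125 ≈ 18.72.

Δx_3 = 18.72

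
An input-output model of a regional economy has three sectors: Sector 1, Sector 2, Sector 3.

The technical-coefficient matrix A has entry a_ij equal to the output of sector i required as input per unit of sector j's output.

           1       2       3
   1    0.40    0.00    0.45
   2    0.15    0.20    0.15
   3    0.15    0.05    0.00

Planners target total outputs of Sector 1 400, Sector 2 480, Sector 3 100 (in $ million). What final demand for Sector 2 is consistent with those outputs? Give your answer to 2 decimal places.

I − A =
  [   0.60     0.00    -0.45]
  [  -0.15     0.80    -0.15]
  [  -0.15    -0.05     1.00]
d = (I − A) x:
  d_1 = (+0.60)·400 + (+0.00)·480 + (-0.45)·100 = 195.00
  d_2 = (-0.15)·400 + (+0.80)·480 + (-0.15)·100 = 309.00
  d_3 = (-0.15)·400 + (-0.05)·480 + (+1.00)·100 = 16.00

d_2 = 309.00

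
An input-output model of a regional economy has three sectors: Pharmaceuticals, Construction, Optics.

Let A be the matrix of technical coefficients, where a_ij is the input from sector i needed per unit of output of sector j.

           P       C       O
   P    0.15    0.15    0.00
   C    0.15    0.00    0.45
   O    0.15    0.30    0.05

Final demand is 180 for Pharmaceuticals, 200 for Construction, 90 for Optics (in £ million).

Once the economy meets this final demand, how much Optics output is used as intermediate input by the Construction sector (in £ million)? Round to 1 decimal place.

I − A =
  [   0.85    -0.15     0.00]
  [  -0.15     1.00    -0.45]
  [  -0.15    -0.30     0.95]
Cofactors of I−A, C_ij = (−1)^(i+j)·(minor ij) (rows/columns in the sector order above):
  C_11 = (1.00)(0.95) − (-0.45)(-0.30) = 0.8150
  C_12 = −[(-0.15)(0.95) − (-0.45)(-0.15)] = 0.2100
  C_13 = (-0.15)(-0.30) − (1.00)(-0.15) = 0.1950
  C_21 = −[(-0.15)(0.95) − (0.00)(-0.30)] = 0.1425
  C_22 = (0.85)(0.95) − (0.00)(-0.15) = 0.8075
  C_23 = −[(0.85)(-0.30) − (-0.15)(-0.15)] = 0.2775
  C_31 = (-0.15)(-0.45) − (0.00)(1.00) = 0.0675
  C_32 = −[(0.85)(-0.45) − (0.00)(-0.15)] = 0.3825
  C_33 = (0.85)(1.00) − (-0.15)(-0.15) = 0.8275
det(I−A) = Σ_j (I−A)_1j·C_1j = (0.85)(0.8150) + (-0.15)(0.2100) + (0.00)(0.1950) = 0.66125
adj(I−A) = Cᵀ =
  [ 0.8150   0.1425   0.0675]
  [ 0.2100   0.8075   0.3825]
  [ 0.1950   0.2775   0.8275]
(I − A)⁻¹ = adj(I−A) / det(I−A) ≈
  [   1.2325     0.2155     0.1021]
  [   0.3176     1.2212     0.5784]
  [   0.2949     0.4197     1.2514]
First solve x = (I − A)⁻¹ d = adj(I−A)·d / det(I−A); in particular x_C = (0.2100·180 + 0.8075·200 + 0.3825·90) / 0.66125 = 233.725 / 0.66125 ≈ 353.459.
Intermediate flow from O to C: z_OC = a_OC · x_C = 0.30 × 233.725 / 0.66125 = 70.1175 / 0.66125 ≈ 106.0.

z_OC = 106.0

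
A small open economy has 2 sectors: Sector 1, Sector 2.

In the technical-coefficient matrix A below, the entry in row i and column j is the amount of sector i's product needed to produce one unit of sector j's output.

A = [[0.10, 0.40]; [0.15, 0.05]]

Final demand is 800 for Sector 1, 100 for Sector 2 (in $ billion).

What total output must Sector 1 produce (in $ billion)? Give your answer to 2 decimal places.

x_1 = 1006.29

I − A =
  [   0.90    -0.40]
  [  -0.15     0.95]
det(I−A) = (0.90)(0.95) − (-0.40)(-0.15) = 0.7950
adj(I−A) = [[0.95, 0.40], [0.15, 0.90]]
(I − A)⁻¹ = adj(I−A) / det(I−A) ≈
  [   1.1950     0.5031]
  [   0.1887     1.1321]
x = (I − A)⁻¹ d = adj(I−A)·d / det(I−A), with det(I−A) = 0.7950:
  x_1 = (0.95·800 + 0.40·100) / 0.7950 = 800.00 / 0.7950 ≈ 1006.29
  x_2 = (0.15·800 + 0.90·100) / 0.7950 = 210.00 / 0.7950 ≈ 264.15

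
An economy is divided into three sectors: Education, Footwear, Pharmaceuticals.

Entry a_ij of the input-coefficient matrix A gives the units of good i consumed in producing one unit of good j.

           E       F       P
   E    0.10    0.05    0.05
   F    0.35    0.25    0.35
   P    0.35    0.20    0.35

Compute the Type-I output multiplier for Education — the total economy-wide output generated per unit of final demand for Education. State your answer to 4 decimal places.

m_E = 3.2199

I − A =
  [   0.90    -0.05    -0.05]
  [  -0.35     0.75    -0.35]
  [  -0.35    -0.20     0.65]
Cofactors of I−A, C_ij = (−1)^(i+j)·(minor ij) (rows/columns in the sector order above):
  C_11 = (0.75)(0.65) − (-0.35)(-0.20) = 0.4175
  C_12 = −[(-0.35)(0.65) − (-0.35)(-0.35)] = 0.3500
  C_13 = (-0.35)(-0.20) − (0.75)(-0.35) = 0.3325
  C_21 = −[(-0.05)(0.65) − (-0.05)(-0.20)] = 0.0425
  C_22 = (0.90)(0.65) − (-0.05)(-0.35) = 0.5675
  C_23 = −[(0.90)(-0.20) − (-0.05)(-0.35)] = 0.1975
  C_31 = (-0.05)(-0.35) − (-0.05)(0.75) = 0.0550
  C_32 = −[(0.90)(-0.35) − (-0.05)(-0.35)] = 0.3325
  C_33 = (0.90)(0.75) − (-0.05)(-0.35) = 0.6575
det(I−A) = Σ_j (I−A)_1j·C_1j = (0.90)(0.4175) + (-0.05)(0.3500) + (-0.05)(0.3325) = 0.341625
adj(I−A) = Cᵀ =
  [ 0.4175   0.0425   0.0550]
  [ 0.3500   0.5675   0.3325]
  [ 0.3325   0.1975   0.6575]
(I − A)⁻¹ = adj(I−A) / det(I−A) ≈
  [   1.22210     0.12441     0.16100]
  [   1.02452     1.66118     0.97329]
  [   0.97329     0.57812     1.92462]
The output multiplier for sector j is the column-j sum of the Leontief inverse (I − A)⁻¹ = adj(I−A) / det(I−A).
Column E of adj(I−A): (0.4175, 0.3500, 0.3325); det(I−A) = 0.341625.
m_E = (0.4175 + 0.3500 + 0.3325) / 0.341625 = 1.10 / 0.341625 ≈ 3.2199.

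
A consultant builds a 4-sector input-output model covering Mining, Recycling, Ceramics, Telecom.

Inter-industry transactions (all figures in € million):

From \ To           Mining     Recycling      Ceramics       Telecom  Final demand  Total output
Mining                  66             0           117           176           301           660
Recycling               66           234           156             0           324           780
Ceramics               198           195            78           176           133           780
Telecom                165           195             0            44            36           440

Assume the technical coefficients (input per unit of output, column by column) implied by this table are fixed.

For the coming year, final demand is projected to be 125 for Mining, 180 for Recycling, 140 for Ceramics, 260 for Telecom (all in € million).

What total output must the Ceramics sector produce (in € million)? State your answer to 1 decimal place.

Technical coefficients a_ij = z_ij / X_j:
  a_11 = 66/660 = 0.10, a_21 = 66/660 = 0.10, a_31 = 198/660 = 0.30, a_41 = 165/660 = 0.25
  a_12 = 0/780 = 0.00, a_22 = 234/780 = 0.30, a_32 = 195/780 = 0.25, a_42 = 195/780 = 0.25
  a_13 = 117/780 = 0.15, a_23 = 156/780 = 0.20, a_33 = 78/780 = 0.10, a_43 = 0/780 = 0.00
  a_14 = 176/440 = 0.40, a_24 = 0/440 = 0.00, a_34 = 176/440 = 0.40, a_44 = 44/440 = 0.10
I − A =
  [   0.90     0.00    -0.15    -0.40]
  [  -0.10     0.70    -0.20     0.00]
  [  -0.30    -0.25     0.90    -0.40]
  [  -0.25    -0.25     0.00     0.90]
Compute the cofactors C_ij = (−1)^(i+j)·(3×3 minor ij) of I−A; the adjugate is their transpose:
adj(I−A) = Cᵀ =
  [ 0.502000   0.138750   0.114500   0.274000]
  [ 0.155000   0.583500   0.155500   0.138000]
  [ 0.291500   0.297500   0.487000   0.346000]
  [ 0.182500   0.200625   0.075000   0.486750]
det(I−A) = Σ_j (I−A)_1j·C_1j = (0.90)(0.502000) + (0.00)(0.155000) + (-0.15)(0.291500) + (-0.40)(0.182500) = 0.335075
(I − A)⁻¹ = adj(I−A) / det(I−A) ≈
  [   1.4982     0.4141     0.3417     0.8177]
  [   0.4626     1.7414     0.4641     0.4118]
  [   0.8700     0.8879     1.4534     1.0326]
  [   0.5447     0.5987     0.2238     1.4527]
x = (I − A)⁻¹ d = adj(I−A)·d / det(I−A), with det(I−A) = 0.335075:
  x_1 = (0.502000·125 + 0.138750·180 + 0.114500·140 + 0.274000·260) / 0.335075 = 174.995 / 0.335075 ≈ 522.3
  x_2 = (0.155000·125 + 0.583500·180 + 0.155500·140 + 0.138000·260) / 0.335075 = 182.055 / 0.335075 ≈ 543.3
  x_3 = (0.291500·125 + 0.297500·180 + 0.487000·140 + 0.346000·260) / 0.335075 = 248.1275 / 0.335075 ≈ 740.5
  x_4 = (0.182500·125 + 0.200625·180 + 0.075000·140 + 0.486750·260) / 0.335075 = 195.98 / 0.335075 ≈ 584.9

x_3 = 740.5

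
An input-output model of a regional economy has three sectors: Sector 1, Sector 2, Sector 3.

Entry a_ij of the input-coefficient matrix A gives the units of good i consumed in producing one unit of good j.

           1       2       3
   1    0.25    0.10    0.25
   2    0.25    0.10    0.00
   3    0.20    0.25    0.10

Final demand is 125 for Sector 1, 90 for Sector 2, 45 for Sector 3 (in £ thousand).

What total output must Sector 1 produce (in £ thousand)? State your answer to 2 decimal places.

x_1 = 238.57

I − A =
  [   0.75    -0.10    -0.25]
  [  -0.25     0.90     0.00]
  [  -0.20    -0.25     0.90]
Cofactors of I−A, C_ij = (−1)^(i+j)·(minor ij) (rows/columns in the sector order above):
  C_11 = (0.90)(0.90) − (0.00)(-0.25) = 0.8100
  C_12 = −[(-0.25)(0.90) − (0.00)(-0.20)] = 0.2250
  C_13 = (-0.25)(-0.25) − (0.90)(-0.20) = 0.2425
  C_21 = −[(-0.10)(0.90) − (-0.25)(-0.25)] = 0.1525
  C_22 = (0.75)(0.90) − (-0.25)(-0.20) = 0.6250
  C_23 = −[(0.75)(-0.25) − (-0.10)(-0.20)] = 0.2075
  C_31 = (-0.10)(0.00) − (-0.25)(0.90) = 0.2250
  C_32 = −[(0.75)(0.00) − (-0.25)(-0.25)] = 0.0625
  C_33 = (0.75)(0.90) − (-0.10)(-0.25) = 0.6500
det(I−A) = Σ_j (I−A)_1j·C_1j = (0.75)(0.8100) + (-0.10)(0.2250) + (-0.25)(0.2425) = 0.524375
adj(I−A) = Cᵀ =
  [ 0.8100   0.1525   0.2250]
  [ 0.2250   0.6250   0.0625]
  [ 0.2425   0.2075   0.6500]
(I − A)⁻¹ = adj(I−A) / det(I−A) ≈
  [   1.5447     0.2908     0.4291]
  [   0.4291     1.1919     0.1192]
  [   0.4625     0.3957     1.2396]
x = (I − A)⁻¹ d = adj(I−A)·d / det(I−A), with det(I−A) = 0.524375:
  x_1 = (0.8100·125 + 0.1525·90 + 0.2250·45) / 0.524375 = 125.10 / 0.524375 ≈ 238.57
  x_2 = (0.2250·125 + 0.6250·90 + 0.0625·45) / 0.524375 = 87.1875 / 0.524375 ≈ 166.27
  x_3 = (0.2425·125 + 0.2075·90 + 0.6500·45) / 0.524375 = 78.2375 / 0.524375 ≈ 149.20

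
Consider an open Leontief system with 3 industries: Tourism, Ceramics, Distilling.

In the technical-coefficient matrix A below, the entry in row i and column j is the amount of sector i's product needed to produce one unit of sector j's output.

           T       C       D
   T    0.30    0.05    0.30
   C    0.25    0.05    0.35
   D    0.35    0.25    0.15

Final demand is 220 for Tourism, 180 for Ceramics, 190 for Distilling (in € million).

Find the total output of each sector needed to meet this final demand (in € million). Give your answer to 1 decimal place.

x_T = 642.8, x_C = 603.9, x_D = 665.8

I − A =
  [   0.70    -0.05    -0.30]
  [  -0.25     0.95    -0.35]
  [  -0.35    -0.25     0.85]
Cofactors of I−A, C_ij = (−1)^(i+j)·(minor ij) (rows/columns in the sector order above):
  C_11 = (0.95)(0.85) − (-0.35)(-0.25) = 0.7200
  C_12 = −[(-0.25)(0.85) − (-0.35)(-0.35)] = 0.3350
  C_13 = (-0.25)(-0.25) − (0.95)(-0.35) = 0.3950
  C_21 = −[(-0.05)(0.85) − (-0.30)(-0.25)] = 0.1175
  C_22 = (0.70)(0.85) − (-0.30)(-0.35) = 0.4900
  C_23 = −[(0.70)(-0.25) − (-0.05)(-0.35)] = 0.1925
  C_31 = (-0.05)(-0.35) − (-0.30)(0.95) = 0.3025
  C_32 = −[(0.70)(-0.35) − (-0.30)(-0.25)] = 0.3200
  C_33 = (0.70)(0.95) − (-0.05)(-0.25) = 0.6525
det(I−A) = Σ_j (I−A)_1j·C_1j = (0.70)(0.7200) + (-0.05)(0.3350) + (-0.30)(0.3950) = 0.36875
adj(I−A) = Cᵀ =
  [ 0.7200   0.1175   0.3025]
  [ 0.3350   0.4900   0.3200]
  [ 0.3950   0.1925   0.6525]
(I − A)⁻¹ = adj(I−A) / det(I−A) ≈
  [   1.9525     0.3186     0.8203]
  [   0.9085     1.3288     0.8678]
  [   1.0712     0.5220     1.7695]
x = (I − A)⁻¹ d = adj(I−A)·d / det(I−A), with det(I−A) = 0.36875:
  x_T = (0.7200·220 + 0.1175·180 + 0.3025·190) / 0.36875 = 237.025 / 0.36875 ≈ 642.8
  x_C = (0.3350·220 + 0.4900·180 + 0.3200·190) / 0.36875 = 222.70 / 0.36875 ≈ 603.9
  x_D = (0.3950·220 + 0.1925·180 + 0.6525·190) / 0.36875 = 245.525 / 0.36875 ≈ 665.8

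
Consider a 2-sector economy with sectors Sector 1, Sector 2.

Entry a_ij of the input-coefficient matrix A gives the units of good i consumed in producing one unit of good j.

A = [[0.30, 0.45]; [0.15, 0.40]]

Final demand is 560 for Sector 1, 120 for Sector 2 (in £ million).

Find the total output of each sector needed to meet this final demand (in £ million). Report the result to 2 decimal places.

x_1 = 1106.38, x_2 = 476.60

I − A =
  [   0.70    -0.45]
  [  -0.15     0.60]
det(I−A) = (0.70)(0.60) − (-0.45)(-0.15) = 0.3525
adj(I−A) = [[0.60, 0.45], [0.15, 0.70]]
(I − A)⁻¹ = adj(I−A) / det(I−A) ≈
  [   1.7021     1.2766]
  [   0.4255     1.9858]
x = (I − A)⁻¹ d = adj(I−A)·d / det(I−A), with det(I−A) = 0.3525:
  x_1 = (0.60·560 + 0.45·120) / 0.3525 = 390.00 / 0.3525 ≈ 1106.38
  x_2 = (0.15·560 + 0.70·120) / 0.3525 = 168.00 / 0.3525 ≈ 476.60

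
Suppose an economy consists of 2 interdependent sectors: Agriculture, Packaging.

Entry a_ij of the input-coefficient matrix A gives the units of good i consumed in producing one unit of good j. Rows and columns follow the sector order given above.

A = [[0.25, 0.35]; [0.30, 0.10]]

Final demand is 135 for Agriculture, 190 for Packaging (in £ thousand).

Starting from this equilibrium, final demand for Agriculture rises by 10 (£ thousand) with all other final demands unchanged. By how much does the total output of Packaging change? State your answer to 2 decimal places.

Δx_2 = 5.26

I − A =
  [   0.75    -0.35]
  [  -0.30     0.90]
det(I−A) = (0.75)(0.90) − (-0.35)(-0.30) = 0.5700
adj(I−A) = [[0.90, 0.35], [0.30, 0.75]]
(I − A)⁻¹ = adj(I−A) / det(I−A) ≈
  [   1.5789     0.6140]
  [   0.5263     1.3158]
Δx = (I − A)⁻¹ Δd with Δd having +10 in the Agriculture component and 0 elsewhere.
So Δx_2 = L_21 · (+10), where L_21 = adj(I−A)_21 / det(I−A) = 0.30 / 0.5700.
Δx_2 = 0.30 × (+10) / 0.5700 = 3.00 / 0.5700 ≈ 5.26.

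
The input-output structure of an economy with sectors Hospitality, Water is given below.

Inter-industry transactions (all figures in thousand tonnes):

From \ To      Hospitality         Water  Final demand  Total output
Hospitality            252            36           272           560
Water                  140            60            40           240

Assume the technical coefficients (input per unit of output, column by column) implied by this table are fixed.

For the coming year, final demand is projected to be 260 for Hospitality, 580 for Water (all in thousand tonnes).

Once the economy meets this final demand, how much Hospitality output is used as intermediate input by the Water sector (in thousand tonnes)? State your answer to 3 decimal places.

Technical coefficients a_ij = z_ij / X_j:
  a_HH = 252/560 = 0.45, a_WH = 140/560 = 0.25
  a_HW = 36/240 = 0.15, a_WW = 60/240 = 0.25
I − A =
  [   0.55    -0.15]
  [  -0.25     0.75]
det(I−A) = (0.55)(0.75) − (-0.15)(-0.25) = 0.3750
adj(I−A) = [[0.75, 0.15], [0.25, 0.55]]
(I − A)⁻¹ = adj(I−A) / det(I−A) ≈
  [   2.0000     0.4000]
  [   0.6667     1.4667]
First solve x = (I − A)⁻¹ d = adj(I−A)·d / det(I−A); in particular x_W = (0.25·260 + 0.55·580) / 0.3750 = 384.00 / 0.3750 = 1024.00000.
Intermediate flow from H to W: z_HW = a_HW · x_W = 0.15 × 384.00 / 0.3750 = 57.60 / 0.3750 = 153.600.

z_HW = 153.600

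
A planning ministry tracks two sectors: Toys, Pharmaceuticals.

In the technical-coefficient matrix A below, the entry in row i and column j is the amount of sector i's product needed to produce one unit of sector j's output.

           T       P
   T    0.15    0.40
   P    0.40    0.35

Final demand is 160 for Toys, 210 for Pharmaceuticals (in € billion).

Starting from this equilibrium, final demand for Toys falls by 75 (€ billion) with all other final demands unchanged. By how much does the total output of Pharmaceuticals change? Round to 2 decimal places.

Δx_P = -76.43

I − A =
  [   0.85    -0.40]
  [  -0.40     0.65]
det(I−A) = (0.85)(0.65) − (-0.40)(-0.40) = 0.3925
adj(I−A) = [[0.65, 0.40], [0.40, 0.85]]
(I − A)⁻¹ = adj(I−A) / det(I−A) ≈
  [   1.6561     1.0191]
  [   1.0191     2.1656]
Δx = (I − A)⁻¹ Δd with Δd having -75 in the Toys component and 0 elsewhere.
So Δx_P = L_PT · (-75), where L_PT = adj(I−A)_PT / det(I−A) = 0.40 / 0.3925.
Δx_P = 0.40 × (-75) / 0.3925 = -30.00 / 0.3925 ≈ -76.43.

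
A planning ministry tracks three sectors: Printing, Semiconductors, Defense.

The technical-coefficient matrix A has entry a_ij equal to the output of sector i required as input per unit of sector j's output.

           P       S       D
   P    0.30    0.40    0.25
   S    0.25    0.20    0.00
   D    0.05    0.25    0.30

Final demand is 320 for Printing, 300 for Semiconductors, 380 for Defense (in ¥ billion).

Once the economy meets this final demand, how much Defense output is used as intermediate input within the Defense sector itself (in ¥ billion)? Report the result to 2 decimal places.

z_DD = 269.35

I − A =
  [   0.70    -0.40    -0.25]
  [  -0.25     0.80     0.00]
  [  -0.05    -0.25     0.70]
Cofactors of I−A, C_ij = (−1)^(i+j)·(minor ij) (rows/columns in the sector order above):
  C_11 = (0.80)(0.70) − (0.00)(-0.25) = 0.5600
  C_12 = −[(-0.25)(0.70) − (0.00)(-0.05)] = 0.1750
  C_13 = (-0.25)(-0.25) − (0.80)(-0.05) = 0.1025
  C_21 = −[(-0.40)(0.70) − (-0.25)(-0.25)] = 0.3425
  C_22 = (0.70)(0.70) − (-0.25)(-0.05) = 0.4775
  C_23 = −[(0.70)(-0.25) − (-0.40)(-0.05)] = 0.1950
  C_31 = (-0.40)(0.00) − (-0.25)(0.80) = 0.2000
  C_32 = −[(0.70)(0.00) − (-0.25)(-0.25)] = 0.0625
  C_33 = (0.70)(0.80) − (-0.40)(-0.25) = 0.4600
det(I−A) = Σ_j (I−A)_1j·C_1j = (0.70)(0.5600) + (-0.40)(0.1750) + (-0.25)(0.1025) = 0.296375
adj(I−A) = Cᵀ =
  [ 0.5600   0.3425   0.2000]
  [ 0.1750   0.4775   0.0625]
  [ 0.1025   0.1950   0.4600]
(I − A)⁻¹ = adj(I−A) / det(I−A) ≈
  [   1.8895     1.1556     0.6748]
  [   0.5905     1.6111     0.2109]
  [   0.3458     0.6580     1.5521]
First solve x = (I − A)⁻¹ d = adj(I−A)·d / det(I−A); in particular x_D = (0.1025·320 + 0.1950·300 + 0.4600·380) / 0.296375 = 266.10 / 0.296375 ≈ 897.8490.
Intermediate flow from D to D: z_DD = a_DD · x_D = 0.30 × 266.10 / 0.296375 = 79.83 / 0.296375 ≈ 269.35.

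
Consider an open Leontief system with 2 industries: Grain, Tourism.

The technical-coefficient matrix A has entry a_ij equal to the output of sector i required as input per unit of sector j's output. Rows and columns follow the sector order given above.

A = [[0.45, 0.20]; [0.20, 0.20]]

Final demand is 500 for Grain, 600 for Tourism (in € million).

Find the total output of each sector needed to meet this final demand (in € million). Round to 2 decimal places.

I − A =
  [   0.55    -0.20]
  [  -0.20     0.80]
det(I−A) = (0.55)(0.80) − (-0.20)(-0.20) = 0.4000
adj(I−A) = [[0.80, 0.20], [0.20, 0.55]]
(I − A)⁻¹ = adj(I−A) / det(I−A) ≈
  [   2.0000     0.5000]
  [   0.5000     1.3750]
x = (I − A)⁻¹ d = adj(I−A)·d / det(I−A), with det(I−A) = 0.4000:
  x_1 = (0.80·500 + 0.20·600) / 0.4000 = 520.00 / 0.4000 = 1300.00
  x_2 = (0.20·500 + 0.55·600) / 0.4000 = 430.00 / 0.4000 = 1075.00

x_1 = 1300.00, x_2 = 1075.00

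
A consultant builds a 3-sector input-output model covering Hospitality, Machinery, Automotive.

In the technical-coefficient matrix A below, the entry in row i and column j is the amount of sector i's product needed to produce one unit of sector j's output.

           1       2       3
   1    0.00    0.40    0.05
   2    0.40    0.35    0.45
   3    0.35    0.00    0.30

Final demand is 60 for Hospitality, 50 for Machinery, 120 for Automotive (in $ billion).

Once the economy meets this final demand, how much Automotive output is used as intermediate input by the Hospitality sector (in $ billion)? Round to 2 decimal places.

I − A =
  [   1.00    -0.40    -0.05]
  [  -0.40     0.65    -0.45]
  [  -0.35     0.00     0.70]
Cofactors of I−A, C_ij = (−1)^(i+j)·(minor ij) (rows/columns in the sector order above):
  C_11 = (0.65)(0.70) − (-0.45)(0.00) = 0.4550
  C_12 = −[(-0.40)(0.70) − (-0.45)(-0.35)] = 0.4375
  C_13 = (-0.40)(0.00) − (0.65)(-0.35) = 0.2275
  C_21 = −[(-0.40)(0.70) − (-0.05)(0.00)] = 0.2800
  C_22 = (1.00)(0.70) − (-0.05)(-0.35) = 0.6825
  C_23 = −[(1.00)(0.00) − (-0.40)(-0.35)] = 0.1400
  C_31 = (-0.40)(-0.45) − (-0.05)(0.65) = 0.2125
  C_32 = −[(1.00)(-0.45) − (-0.05)(-0.40)] = 0.4700
  C_33 = (1.00)(0.65) − (-0.40)(-0.40) = 0.4900
det(I−A) = Σ_j (I−A)_1j·C_1j = (1.00)(0.4550) + (-0.40)(0.4375) + (-0.05)(0.2275) = 0.268625
adj(I−A) = Cᵀ =
  [ 0.4550   0.2800   0.2125]
  [ 0.4375   0.6825   0.4700]
  [ 0.2275   0.1400   0.4900]
(I − A)⁻¹ = adj(I−A) / det(I−A) ≈
  [   1.6938     1.0423     0.7911]
  [   1.6287     2.5407     1.7497]
  [   0.8469     0.5212     1.8241]
First solve x = (I − A)⁻¹ d = adj(I−A)·d / det(I−A); in particular x_1 = (0.4550·60 + 0.2800·50 + 0.2125·120) / 0.268625 = 66.80 / 0.268625 ≈ 248.6738.
Intermediate flow from 3 to 1: z_31 = a_31 · x_1 = 0.35 × 66.80 / 0.268625 = 23.38 / 0.268625 ≈ 87.04.

z_31 = 87.04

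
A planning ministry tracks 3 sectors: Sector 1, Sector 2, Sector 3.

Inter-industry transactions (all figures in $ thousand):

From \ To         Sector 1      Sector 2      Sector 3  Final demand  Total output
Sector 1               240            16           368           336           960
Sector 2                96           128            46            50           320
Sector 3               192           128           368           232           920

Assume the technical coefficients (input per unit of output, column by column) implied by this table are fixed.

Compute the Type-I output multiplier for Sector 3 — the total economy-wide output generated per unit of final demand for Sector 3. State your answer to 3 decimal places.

Technical coefficients a_ij = z_ij / X_j:
  a_11 = 240/960 = 0.25, a_21 = 96/960 = 0.10, a_31 = 192/960 = 0.20
  a_12 = 16/320 = 0.05, a_22 = 128/320 = 0.40, a_32 = 128/320 = 0.40
  a_13 = 368/920 = 0.40, a_23 = 46/920 = 0.05, a_33 = 368/920 = 0.40
I − A =
  [   0.75    -0.05    -0.40]
  [  -0.10     0.60    -0.05]
  [  -0.20    -0.40     0.60]
Cofactors of I−A, C_ij = (−1)^(i+j)·(minor ij) (rows/columns in the sector order above):
  C_11 = (0.60)(0.60) − (-0.05)(-0.40) = 0.3400
  C_12 = −[(-0.10)(0.60) − (-0.05)(-0.20)] = 0.0700
  C_13 = (-0.10)(-0.40) − (0.60)(-0.20) = 0.1600
  C_21 = −[(-0.05)(0.60) − (-0.40)(-0.40)] = 0.1900
  C_22 = (0.75)(0.60) − (-0.40)(-0.20) = 0.3700
  C_23 = −[(0.75)(-0.40) − (-0.05)(-0.20)] = 0.3100
  C_31 = (-0.05)(-0.05) − (-0.40)(0.60) = 0.2425
  C_32 = −[(0.75)(-0.05) − (-0.40)(-0.10)] = 0.0775
  C_33 = (0.75)(0.60) − (-0.05)(-0.10) = 0.4450
det(I−A) = Σ_j (I−A)_1j·C_1j = (0.75)(0.3400) + (-0.05)(0.0700) + (-0.40)(0.1600) = 0.1875
adj(I−A) = Cᵀ =
  [ 0.3400   0.1900   0.2425]
  [ 0.0700   0.3700   0.0775]
  [ 0.1600   0.3100   0.4450]
(I − A)⁻¹ = adj(I−A) / det(I−A) ≈
  [   1.8133     1.0133     1.2933]
  [   0.3733     1.9733     0.4133]
  [   0.8533     1.6533     2.3733]
The output multiplier for sector j is the column-j sum of the Leontief inverse (I − A)⁻¹ = adj(I−A) / det(I−A).
Column 3 of adj(I−A): (0.2425, 0.0775, 0.4450); det(I−A) = 0.1875.
m_3 = (0.2425 + 0.0775 + 0.4450) / 0.1875 = 0.765 / 0.1875 = 4.080.

m_3 = 4.080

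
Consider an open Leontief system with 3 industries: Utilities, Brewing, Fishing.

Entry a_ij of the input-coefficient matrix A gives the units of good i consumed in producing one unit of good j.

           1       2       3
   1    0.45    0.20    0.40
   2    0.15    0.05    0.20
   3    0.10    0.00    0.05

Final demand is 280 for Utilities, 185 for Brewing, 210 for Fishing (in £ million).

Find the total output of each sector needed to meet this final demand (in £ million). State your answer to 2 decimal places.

I − A =
  [   0.55    -0.20    -0.40]
  [  -0.15     0.95    -0.20]
  [  -0.10     0.00     0.95]
Cofactors of I−A, C_ij = (−1)^(i+j)·(minor ij) (rows/columns in the sector order above):
  C_11 = (0.95)(0.95) − (-0.20)(0.00) = 0.9025
  C_12 = −[(-0.15)(0.95) − (-0.20)(-0.10)] = 0.1625
  C_13 = (-0.15)(0.00) − (0.95)(-0.10) = 0.0950
  C_21 = −[(-0.20)(0.95) − (-0.40)(0.00)] = 0.1900
  C_22 = (0.55)(0.95) − (-0.40)(-0.10) = 0.4825
  C_23 = −[(0.55)(0.00) − (-0.20)(-0.10)] = 0.0200
  C_31 = (-0.20)(-0.20) − (-0.40)(0.95) = 0.4200
  C_32 = −[(0.55)(-0.20) − (-0.40)(-0.15)] = 0.1700
  C_33 = (0.55)(0.95) − (-0.20)(-0.15) = 0.4925
det(I−A) = Σ_j (I−A)_1j·C_1j = (0.55)(0.9025) + (-0.20)(0.1625) + (-0.40)(0.0950) = 0.425875
adj(I−A) = Cᵀ =
  [ 0.9025   0.1900   0.4200]
  [ 0.1625   0.4825   0.1700]
  [ 0.0950   0.0200   0.4925]
(I − A)⁻¹ = adj(I−A) / det(I−A) ≈
  [   2.1192     0.4461     0.9862]
  [   0.3816     1.1330     0.3992]
  [   0.2231     0.0470     1.1564]
x = (I − A)⁻¹ d = adj(I−A)·d / det(I−A), with det(I−A) = 0.425875:
  x_1 = (0.9025·280 + 0.1900·185 + 0.4200·210) / 0.425875 = 376.05 / 0.425875 ≈ 883.01
  x_2 = (0.1625·280 + 0.4825·185 + 0.1700·210) / 0.425875 = 170.4625 / 0.425875 ≈ 400.26
  x_3 = (0.0950·280 + 0.0200·185 + 0.4925·210) / 0.425875 = 133.725 / 0.425875 ≈ 314.00

x_1 = 883.01, x_2 = 400.26, x_3 = 314.00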